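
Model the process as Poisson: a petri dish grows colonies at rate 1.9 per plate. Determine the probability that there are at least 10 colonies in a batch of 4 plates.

Over the interval, μ = 1.9 × 4 = 7.6 (a batch of 4 plates = 4 plates).
P(N ≥ 10) = 1 − P(N ≤ 9) = 1 − Σ_{j=0}^{9} e^(−μ) μ^j/j! ≈ 0.2351.

0.2351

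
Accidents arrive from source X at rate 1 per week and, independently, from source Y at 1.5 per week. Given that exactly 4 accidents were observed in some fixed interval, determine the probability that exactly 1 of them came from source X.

Given the total, each event is independently from source X with probability p = λ_X/(λ_X+λ_Y) = 1/2.5 = 0.4000.
So K ~ Binomial(4, 1/2.5): P(K = 1) = C(4,1) · (1/2.5)^1 · (1.5/2.5)^3 ≈ 0.3456.

0.3456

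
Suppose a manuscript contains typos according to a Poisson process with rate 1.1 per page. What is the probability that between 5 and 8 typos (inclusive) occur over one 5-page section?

Over the interval, μ = 1.1 × 5 = 5.5 (a 5-page section = 5 pages).
P(5 ≤ N ≤ 8) = Σ_{j=5}^{8} e^(−5.5) · 5.5^j/j! ≈ 0.5368.

0.5368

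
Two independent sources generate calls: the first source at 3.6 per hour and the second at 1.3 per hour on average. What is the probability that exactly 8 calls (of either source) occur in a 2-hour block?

0.1170

Independent Poisson processes superpose: combined rate λ = 3.6 + 1.3 = 4.9 per hour.
Over the interval, μ = 4.9 × 2 = 9.8 (a 2-hour block = 2 hours).
P(N = 8) = e^(−9.8) · 9.8^8/8! ≈ 0.1170.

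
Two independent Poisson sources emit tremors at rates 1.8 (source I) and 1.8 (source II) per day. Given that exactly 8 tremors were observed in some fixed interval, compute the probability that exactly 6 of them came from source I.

0.1094

Given the total, each event is independently from source I with probability p = λ_I/(λ_I+λ_II) = 1.8/3.6 = 0.5000.
So K ~ Binomial(8, 1.8/3.6): P(K = 6) = C(8,6) · (1.8/3.6)^6 · (1.8/3.6)^2 ≈ 0.1094.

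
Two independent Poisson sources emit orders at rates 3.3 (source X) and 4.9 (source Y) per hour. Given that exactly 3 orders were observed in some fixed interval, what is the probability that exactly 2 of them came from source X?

0.2903

Given the total, each event is independently from source X with probability p = λ_X/(λ_X+λ_Y) = 3.3/8.2 ≈ 0.4024.
So K ~ Binomial(3, 3.3/8.2): P(K = 2) = C(3,2) · (3.3/8.2)^2 · (4.9/8.2)^1 ≈ 0.2903.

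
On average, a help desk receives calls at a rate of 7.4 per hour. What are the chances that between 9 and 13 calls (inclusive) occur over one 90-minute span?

0.5487

Over the interval, μ = 7.4 × 1.5 = 11.1 (a 90-minute span = 1.5 hours).
P(9 ≤ N ≤ 13) = Σ_{j=9}^{13} e^(−11.1) · 11.1^j/j! ≈ 0.5487.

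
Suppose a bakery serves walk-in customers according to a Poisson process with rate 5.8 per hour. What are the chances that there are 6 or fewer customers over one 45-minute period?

0.8498

Over the interval, μ = 5.8 × 0.75 = 4.35 (a 45-minute period = 0.75 hours).
P(N ≤ 6) = Σ_{j=0}^{6} e^(−μ) μ^j/j! ≈ 0.8498.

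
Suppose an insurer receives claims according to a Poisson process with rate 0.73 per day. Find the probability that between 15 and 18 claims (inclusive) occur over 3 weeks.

0.3632

Over the interval, μ = 0.73 × 21 = 15.33 (3 weeks = 21 days).
P(15 ≤ N ≤ 18) = Σ_{j=15}^{18} e^(−15.33) · 15.33^j/j! ≈ 0.3632.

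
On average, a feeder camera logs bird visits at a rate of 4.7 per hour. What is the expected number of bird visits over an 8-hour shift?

37.6

E[N] = λt = 4.7 × 8 = 37.6 (an 8-hour shift = 8 hours).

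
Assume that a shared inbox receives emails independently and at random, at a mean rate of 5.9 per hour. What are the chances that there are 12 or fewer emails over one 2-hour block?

Over the interval, μ = 5.9 × 2 = 11.8 (a 2-hour block = 2 hours).
P(N ≤ 12) = Σ_{j=0}^{12} e^(−μ) μ^j/j! ≈ 0.5988.

0.5988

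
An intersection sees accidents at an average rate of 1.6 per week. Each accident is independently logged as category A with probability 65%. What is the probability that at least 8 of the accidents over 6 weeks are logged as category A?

Thinning: the accidents that are logged as category A themselves form a Poisson process with rate 0.65 × 1.6 = 1.04 per week.
Over the interval, μ = 1.04 × 6 = 6.24 (6 weeks).
P(N ≥ 8) = 1 − P(N ≤ 7) ≈ 0.2897.

0.2897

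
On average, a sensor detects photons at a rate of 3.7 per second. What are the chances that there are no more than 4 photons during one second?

0.6872

With mean μ = 3.7 per second,
P(N ≤ 4) = Σ_{j=0}^{4} e^(−μ) μ^j/j! ≈ 0.6872.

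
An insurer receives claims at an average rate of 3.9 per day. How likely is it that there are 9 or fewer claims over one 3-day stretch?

Over the interval, μ = 3.9 × 3 = 11.7 (a 3-day stretch = 3 days).
P(N ≤ 9) = Σ_{j=0}^{9} e^(−μ) μ^j/j! ≈ 0.2696.

0.2696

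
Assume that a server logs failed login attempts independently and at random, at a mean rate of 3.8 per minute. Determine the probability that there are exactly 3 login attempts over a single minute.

0.2046

With mean μ = 3.8 per minute,
P(N = 3) = e^(−μ) μ^3/3! = e^(−3.8) · 3.8^3/6 ≈ 0.2046.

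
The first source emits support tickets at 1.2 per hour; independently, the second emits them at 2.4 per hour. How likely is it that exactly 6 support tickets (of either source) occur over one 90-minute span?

0.1555

Independent Poisson processes superpose: combined rate λ = 1.2 + 2.4 = 3.6 per hour.
Over the interval, μ = 3.6 × 1.5 = 5.4 (a 90-minute span = 1.5 hours).
P(N = 6) = e^(−5.4) · 5.4^6/6! ≈ 0.1555.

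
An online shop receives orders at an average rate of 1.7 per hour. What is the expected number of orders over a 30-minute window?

E[N] = λt = 1.7 × 0.5 = 0.85 (a 30-minute window = 0.5 hours).

0.85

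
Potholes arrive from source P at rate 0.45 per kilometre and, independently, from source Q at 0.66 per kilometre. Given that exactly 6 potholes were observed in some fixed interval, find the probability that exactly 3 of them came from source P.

0.2801

Given the total, each event is independently from source P with probability p = λ_P/(λ_P+λ_Q) = 0.45/1.11 ≈ 0.4054.
So K ~ Binomial(6, 0.45/1.11): P(K = 3) = C(6,3) · (0.45/1.11)^3 · (0.66/1.11)^3 ≈ 0.2801.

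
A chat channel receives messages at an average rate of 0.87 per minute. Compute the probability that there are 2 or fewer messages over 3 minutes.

Over the interval, μ = 0.87 × 3 = 2.61 (3 minutes).
P(N ≤ 2) = Σ_{j=0}^{2} e^(−μ) μ^j/j! ≈ 0.5159.

0.5159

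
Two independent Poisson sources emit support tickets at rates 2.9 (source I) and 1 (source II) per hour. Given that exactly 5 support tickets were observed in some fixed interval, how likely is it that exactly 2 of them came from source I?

0.0932

Given the total, each event is independently from source I with probability p = λ_I/(λ_I+λ_II) = 2.9/3.9 ≈ 0.7436.
So K ~ Binomial(5, 2.9/3.9): P(K = 2) = C(5,2) · (2.9/3.9)^2 · (1/3.9)^3 ≈ 0.0932.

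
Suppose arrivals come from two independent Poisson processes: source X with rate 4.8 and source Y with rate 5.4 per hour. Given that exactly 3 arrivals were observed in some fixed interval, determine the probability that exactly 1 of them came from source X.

0.3957

Given the total, each event is independently from source X with probability p = λ_X/(λ_X+λ_Y) = 4.8/10.2 ≈ 0.4706.
So K ~ Binomial(3, 4.8/10.2): P(K = 1) = C(3,1) · (4.8/10.2)^1 · (5.4/10.2)^2 ≈ 0.3957.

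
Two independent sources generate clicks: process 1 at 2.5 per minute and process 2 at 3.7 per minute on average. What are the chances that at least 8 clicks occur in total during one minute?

0.2840

Independent Poisson processes superpose: combined rate λ = 2.5 + 3.7 = 6.2 per minute.
So μ = 6.2.
P(N ≥ 8) = 1 − P(N ≤ 7) ≈ 0.2840.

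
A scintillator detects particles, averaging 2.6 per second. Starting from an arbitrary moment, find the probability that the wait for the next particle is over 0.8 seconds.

0.1249

The wait for the next event is exponential with rate λ = 2.6 per second.
P(T > 0.8) = e^(−λt) = e^(−2.6 × 0.8) = e^(−2.08) ≈ 0.1249.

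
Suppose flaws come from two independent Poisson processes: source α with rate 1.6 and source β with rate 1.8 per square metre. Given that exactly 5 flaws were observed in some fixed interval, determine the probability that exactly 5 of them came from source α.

0.0231

Given the total, each event is independently from source α with probability p = λ_α/(λ_α+λ_β) = 1.6/3.4 ≈ 0.4706.
So K ~ Binomial(5, 1.6/3.4): P(K = 5) = C(5,5) · (1.6/3.4)^5 · (1.8/3.4)^0 ≈ 0.0231.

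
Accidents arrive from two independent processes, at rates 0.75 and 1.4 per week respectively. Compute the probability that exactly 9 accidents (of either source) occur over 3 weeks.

0.0842

Independent Poisson processes superpose: combined rate λ = 0.75 + 1.4 = 2.15 per week.
Over the interval, μ = 2.15 × 3 = 6.45 (3 weeks).
P(N = 9) = e^(−6.45) · 6.45^9/9! ≈ 0.0842.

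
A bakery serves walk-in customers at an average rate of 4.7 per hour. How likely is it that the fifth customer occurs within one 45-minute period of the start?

Over the interval, μ = 4.7 × 0.75 = 3.525 (a 45-minute period = 0.75 hours).
The fifth arrival falls in the interval iff at least 5 events occur there: P(S_5 ≤ t) = P(N ≥ 5) = 1 − P(N ≤ 4) ≈ 0.2793.

0.2793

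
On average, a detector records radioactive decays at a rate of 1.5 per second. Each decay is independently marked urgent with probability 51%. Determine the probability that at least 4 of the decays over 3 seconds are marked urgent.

0.1996

Thinning: the decays that are marked urgent themselves form a Poisson process with rate 0.51 × 1.5 = 0.765 per second.
Over the interval, μ = 0.765 × 3 = 2.295 (3 seconds).
P(N ≥ 4) = 1 − P(N ≤ 3) ≈ 0.1996.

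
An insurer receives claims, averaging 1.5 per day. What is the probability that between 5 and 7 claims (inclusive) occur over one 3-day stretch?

Over the interval, μ = 1.5 × 3 = 4.5 (a 3-day stretch = 3 days).
P(5 ≤ N ≤ 7) = Σ_{j=5}^{7} e^(−4.5) · 4.5^j/j! ≈ 0.3813.

0.3813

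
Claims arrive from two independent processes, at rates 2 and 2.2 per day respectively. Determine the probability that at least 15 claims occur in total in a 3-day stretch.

Independent Poisson processes superpose: combined rate λ = 2 + 2.2 = 4.2 per day.
Over the interval, μ = 4.2 × 3 = 12.6 (a 3-day stretch = 3 days).
P(N ≥ 15) = 1 − P(N ≤ 14) ≈ 0.2847.

0.2847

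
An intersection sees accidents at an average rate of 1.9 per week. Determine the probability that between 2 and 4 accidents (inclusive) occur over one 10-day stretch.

Over the interval, μ = 1.9 × 10/7 ≈ 2.71429 (a 10-day stretch = 10/7 weeks).
P(2 ≤ N ≤ 4) = Σ_{j=2}^{4} e^(−2.71429) · 2.71429^j/j! ≈ 0.6147.

0.6147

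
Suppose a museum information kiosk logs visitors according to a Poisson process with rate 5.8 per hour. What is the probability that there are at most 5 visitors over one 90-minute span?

0.1352

Over the interval, μ = 5.8 × 1.5 = 8.7 (a 90-minute span = 1.5 hours).
P(N ≤ 5) = Σ_{j=0}^{5} e^(−μ) μ^j/j! ≈ 0.1352.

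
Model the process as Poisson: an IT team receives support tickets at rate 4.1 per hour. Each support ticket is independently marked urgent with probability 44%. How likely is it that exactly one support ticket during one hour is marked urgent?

0.2970

Thinning: the support tickets that are marked urgent themselves form a Poisson process with rate 0.44 × 4.1 = 1.804 per hour.
So μ = 1.804.
P(N = 1) = e^(−1.804) · 1.804^1/1! ≈ 0.2970.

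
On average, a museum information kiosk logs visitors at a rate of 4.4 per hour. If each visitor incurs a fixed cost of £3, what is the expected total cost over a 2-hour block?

£26.4

E[N] = 4.4 × 2 = 8.8 (a 2-hour block = 2 hours); E[cost] = 8.8 × £3 = £26.4.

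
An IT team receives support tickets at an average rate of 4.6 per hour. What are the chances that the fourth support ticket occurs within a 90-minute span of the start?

Over the interval, μ = 4.6 × 1.5 = 6.9 (a 90-minute span = 1.5 hours).
The fourth arrival falls in the interval iff at least 4 events occur there: P(S_4 ≤ t) = P(N ≥ 4) = 1 − P(N ≤ 3) ≈ 0.9129.

0.9129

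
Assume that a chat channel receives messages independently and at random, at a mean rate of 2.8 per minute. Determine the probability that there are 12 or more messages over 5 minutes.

Over the interval, μ = 2.8 × 5 = 14 (5 minutes).
P(N ≥ 12) = 1 − P(N ≤ 11) = 1 − Σ_{j=0}^{11} e^(−μ) μ^j/j! ≈ 0.7400.

0.7400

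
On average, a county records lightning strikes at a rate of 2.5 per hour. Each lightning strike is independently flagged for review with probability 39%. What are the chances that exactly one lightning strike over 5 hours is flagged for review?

0.0372

Thinning: the lightning strikes that are flagged for review themselves form a Poisson process with rate 0.39 × 2.5 = 0.975 per hour.
Over the interval, μ = 0.975 × 5 = 4.875 (5 hours).
P(N = 1) = e^(−4.875) · 4.875^1/1! ≈ 0.0372.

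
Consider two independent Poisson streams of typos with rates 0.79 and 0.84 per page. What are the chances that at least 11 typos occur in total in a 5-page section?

0.1993

Independent Poisson processes superpose: combined rate λ = 0.79 + 0.84 = 1.63 per page.
Over the interval, μ = 1.63 × 5 = 8.15 (a 5-page section = 5 pages).
P(N ≥ 11) = 1 − P(N ≤ 10) ≈ 0.1993.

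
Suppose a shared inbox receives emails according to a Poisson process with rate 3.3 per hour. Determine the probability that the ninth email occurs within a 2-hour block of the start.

Over the interval, μ = 3.3 × 2 = 6.6 (a 2-hour block = 2 hours).
The ninth arrival falls in the interval iff at least 9 events occur there: P(S_9 ≤ t) = P(N ≥ 9) = 1 − P(N ≤ 8) ≈ 0.2204.

0.2204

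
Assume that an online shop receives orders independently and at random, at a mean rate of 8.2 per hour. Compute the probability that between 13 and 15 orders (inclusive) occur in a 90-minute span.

0.2802

Over the interval, μ = 8.2 × 1.5 = 12.3 (a 90-minute span = 1.5 hours).
P(13 ≤ N ≤ 15) = Σ_{j=13}^{15} e^(−12.3) · 12.3^j/j! ≈ 0.2802.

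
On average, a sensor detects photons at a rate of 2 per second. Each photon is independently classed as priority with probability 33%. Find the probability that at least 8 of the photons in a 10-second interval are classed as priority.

Thinning: the photons that are classed as priority themselves form a Poisson process with rate 0.33 × 2 = 0.66 per second.
Over the interval, μ = 0.66 × 10 = 6.6 (a 10-second interval = 10 seconds).
P(N ≥ 8) = 1 − P(N ≤ 7) ≈ 0.3419.

0.3419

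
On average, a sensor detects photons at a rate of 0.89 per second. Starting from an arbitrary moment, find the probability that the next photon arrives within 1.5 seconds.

Inter-arrival times are exponential with rate λ = 0.89 per second.
P(T ≤ 1.5) = 1 − e^(−λt) = 1 − e^(−0.89 × 1.5) = 1 − e^(−1.335) ≈ 0.7368.

0.7368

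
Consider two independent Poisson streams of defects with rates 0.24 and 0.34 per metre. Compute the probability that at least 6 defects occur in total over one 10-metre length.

Independent Poisson processes superpose: combined rate λ = 0.24 + 0.34 = 0.58 per metre.
Over the interval, μ = 0.58 × 10 = 5.8 (a 10-metre length = 10 metres).
P(N ≥ 6) = 1 − P(N ≤ 5) ≈ 0.5217.

0.5217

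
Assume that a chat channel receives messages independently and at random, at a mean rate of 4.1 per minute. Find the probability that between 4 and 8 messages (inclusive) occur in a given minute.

0.5613

With mean μ = 4.1 per minute,
P(4 ≤ N ≤ 8) = Σ_{j=4}^{8} e^(−4.1) · 4.1^j/j! ≈ 0.5613.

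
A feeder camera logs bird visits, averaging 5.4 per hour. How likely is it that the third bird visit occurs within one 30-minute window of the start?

0.5064

Over the interval, μ = 5.4 × 0.5 = 2.7 (a 30-minute window = 0.5 hours).
The third arrival falls in the interval iff at least 3 events occur there: P(S_3 ≤ t) = P(N ≥ 3) = 1 − P(N ≤ 2) ≈ 0.5064.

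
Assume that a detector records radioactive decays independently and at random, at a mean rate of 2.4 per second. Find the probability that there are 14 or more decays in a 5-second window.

0.3185

Over the interval, μ = 2.4 × 5 = 12 (a 5-second window = 5 seconds).
P(N ≥ 14) = 1 − P(N ≤ 13) = 1 − Σ_{j=0}^{13} e^(−μ) μ^j/j! ≈ 0.3185.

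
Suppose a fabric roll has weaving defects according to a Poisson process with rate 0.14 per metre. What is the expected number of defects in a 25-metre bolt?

E[N] = λt = 0.14 × 25 = 3.5 (a 25-metre bolt = 25 metres).

3.5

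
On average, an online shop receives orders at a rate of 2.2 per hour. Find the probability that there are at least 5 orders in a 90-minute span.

0.2374

Over the interval, μ = 2.2 × 1.5 = 3.3 (a 90-minute span = 1.5 hours).
P(N ≥ 5) = 1 − P(N ≤ 4) = 1 − Σ_{j=0}^{4} e^(−μ) μ^j/j! ≈ 0.2374.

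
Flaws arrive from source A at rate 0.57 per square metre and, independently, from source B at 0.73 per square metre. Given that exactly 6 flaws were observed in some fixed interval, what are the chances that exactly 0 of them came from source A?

Given the total, each event is independently from source A with probability p = λ_A/(λ_A+λ_B) = 0.57/1.3 ≈ 0.4385.
So K ~ Binomial(6, 0.57/1.3): P(K = 0) = C(6,0) · (0.57/1.3)^0 · (0.73/1.3)^6 ≈ 0.0314.

0.0314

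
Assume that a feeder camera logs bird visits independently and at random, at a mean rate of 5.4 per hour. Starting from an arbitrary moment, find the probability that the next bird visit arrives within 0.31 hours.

Inter-arrival times are exponential with rate λ = 5.4 per hour.
P(T ≤ 0.31) = 1 − e^(−λt) = 1 − e^(−5.4 × 0.31) = 1 − e^(−1.674) ≈ 0.8125.

0.8125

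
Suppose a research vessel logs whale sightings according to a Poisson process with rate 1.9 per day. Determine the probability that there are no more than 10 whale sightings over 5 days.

0.6453

Over the interval, μ = 1.9 × 5 = 9.5 (5 days).
P(N ≤ 10) = Σ_{j=0}^{10} e^(−μ) μ^j/j! ≈ 0.6453.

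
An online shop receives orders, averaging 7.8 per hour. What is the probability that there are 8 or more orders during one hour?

With mean μ = 7.8 per hour,
P(N ≥ 8) = 1 − P(N ≤ 7) = 1 − Σ_{j=0}^{7} e^(−μ) μ^j/j! ≈ 0.5188.

0.5188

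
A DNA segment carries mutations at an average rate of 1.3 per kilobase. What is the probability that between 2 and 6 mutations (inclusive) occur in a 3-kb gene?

Over the interval, μ = 1.3 × 3 = 3.9 (a 3-kb gene = 3 kilobases).
P(2 ≤ N ≤ 6) = Σ_{j=2}^{6} e^(−3.9) · 3.9^j/j! ≈ 0.8003.

0.8003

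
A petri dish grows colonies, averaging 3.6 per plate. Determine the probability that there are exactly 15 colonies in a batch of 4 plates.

Over the interval, μ = 3.6 × 4 = 14.4 (a batch of 4 plates = 4 plates).
P(N = 15) = e^(−μ) μ^15/15! = e^(−14.4) · 14.4^15/1307674368000 ≈ 0.1012.

0.1012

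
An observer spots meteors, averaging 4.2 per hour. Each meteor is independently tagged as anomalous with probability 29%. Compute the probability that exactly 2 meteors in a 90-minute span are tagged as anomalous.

Thinning: the meteors that are tagged as anomalous themselves form a Poisson process with rate 0.29 × 4.2 = 1.218 per hour.
Over the interval, μ = 1.218 × 1.5 = 1.827 (a 90-minute span = 1.5 hours).
P(N = 2) = e^(−1.827) · 1.827^2/2! ≈ 0.2685.

0.2685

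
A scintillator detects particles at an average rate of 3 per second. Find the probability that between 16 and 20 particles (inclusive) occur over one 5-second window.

0.3489

Over the interval, μ = 3 × 5 = 15 (a 5-second window = 5 seconds).
P(16 ≤ N ≤ 20) = Σ_{j=16}^{20} e^(−15) · 15^j/j! ≈ 0.3489.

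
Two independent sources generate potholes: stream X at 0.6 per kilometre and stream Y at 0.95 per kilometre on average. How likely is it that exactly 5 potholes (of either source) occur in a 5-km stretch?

0.1004

Independent Poisson processes superpose: combined rate λ = 0.6 + 0.95 = 1.55 per kilometre.
Over the interval, μ = 1.55 × 5 = 7.75 (a 5-km stretch = 5 kilometres).
P(N = 5) = e^(−7.75) · 7.75^5/5! ≈ 0.1004.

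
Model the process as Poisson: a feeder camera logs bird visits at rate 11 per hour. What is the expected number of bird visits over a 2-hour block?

E[N] = λt = 11 × 2 = 22 (a 2-hour block = 2 hours).

22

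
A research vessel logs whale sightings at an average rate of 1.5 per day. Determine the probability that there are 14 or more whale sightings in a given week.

0.1747

Over the interval, μ = 1.5 × 7 = 10.5 (a week = 7 days).
P(N ≥ 14) = 1 − P(N ≤ 13) = 1 − Σ_{j=0}^{13} e^(−μ) μ^j/j! ≈ 0.1747.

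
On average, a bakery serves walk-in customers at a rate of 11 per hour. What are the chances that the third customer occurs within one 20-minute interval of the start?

Over the interval, μ = 11 × 1/3 ≈ 3.66667 (a 20-minute interval = 1/3 hours).
The third arrival falls in the interval iff at least 3 events occur there: P(S_3 ≤ t) = P(N ≥ 3) = 1 − P(N ≤ 2) ≈ 0.7089.

0.7089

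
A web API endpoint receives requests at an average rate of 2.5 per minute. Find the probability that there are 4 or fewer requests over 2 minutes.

0.4405

Over the interval, μ = 2.5 × 2 = 5 (2 minutes).
P(N ≤ 4) = Σ_{j=0}^{4} e^(−μ) μ^j/j! ≈ 0.4405.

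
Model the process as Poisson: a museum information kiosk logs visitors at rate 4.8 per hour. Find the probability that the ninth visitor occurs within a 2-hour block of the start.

Over the interval, μ = 4.8 × 2 = 9.6 (a 2-hour block = 2 hours).
The ninth arrival falls in the interval iff at least 9 events occur there: P(S_9 ≤ t) = P(N ≥ 9) = 1 − P(N ≤ 8) ≈ 0.6204.

0.6204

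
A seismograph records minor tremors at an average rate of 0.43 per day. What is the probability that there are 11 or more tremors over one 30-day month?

Over the interval, μ = 0.43 × 30 = 12.9 (a 30-day month = 30 days).
P(N ≥ 11) = 1 − P(N ≤ 10) = 1 − Σ_{j=0}^{10} e^(−μ) μ^j/j! ≈ 0.7396.

0.7396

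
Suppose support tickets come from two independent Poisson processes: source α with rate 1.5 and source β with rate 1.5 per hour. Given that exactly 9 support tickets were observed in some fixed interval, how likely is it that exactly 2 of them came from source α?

0.0703

Given the total, each event is independently from source α with probability p = λ_α/(λ_α+λ_β) = 1.5/3 = 0.5000.
So K ~ Binomial(9, 1.5/3): P(K = 2) = C(9,2) · (1.5/3)^2 · (1.5/3)^7 ≈ 0.0703.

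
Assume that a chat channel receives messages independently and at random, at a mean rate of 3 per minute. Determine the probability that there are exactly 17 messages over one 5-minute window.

Over the interval, μ = 3 × 5 = 15 (a 5-minute window = 5 minutes).
P(N = 17) = e^(−μ) μ^17/17! = e^(−15) · 15^17/355687428096000 ≈ 0.0847.

0.0847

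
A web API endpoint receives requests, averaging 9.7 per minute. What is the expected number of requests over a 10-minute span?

E[N] = λt = 9.7 × 10 = 97 (a 10-minute span = 10 minutes).

97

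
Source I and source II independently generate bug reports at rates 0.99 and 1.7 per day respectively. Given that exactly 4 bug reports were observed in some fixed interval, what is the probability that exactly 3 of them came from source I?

Given the total, each event is independently from source I with probability p = λ_I/(λ_I+λ_II) = 0.99/2.69 ≈ 0.3680.
So K ~ Binomial(4, 0.99/2.69): P(K = 3) = C(4,3) · (0.99/2.69)^3 · (1.7/2.69)^1 ≈ 0.1260.

0.1260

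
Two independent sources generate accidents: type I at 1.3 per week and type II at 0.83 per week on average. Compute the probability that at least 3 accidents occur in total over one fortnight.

0.7976

Independent Poisson processes superpose: combined rate λ = 1.3 + 0.83 = 2.13 per week.
Over the interval, μ = 2.13 × 2 = 4.26 (a fortnight = 2 weeks).
P(N ≥ 3) = 1 − P(N ≤ 2) ≈ 0.7976.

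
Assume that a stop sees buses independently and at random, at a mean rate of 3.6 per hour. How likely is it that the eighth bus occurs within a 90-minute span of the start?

0.1783

Over the interval, μ = 3.6 × 1.5 = 5.4 (a 90-minute span = 1.5 hours).
The eighth arrival falls in the interval iff at least 8 events occur there: P(S_8 ≤ t) = P(N ≥ 8) = 1 − P(N ≤ 7) ≈ 0.1783.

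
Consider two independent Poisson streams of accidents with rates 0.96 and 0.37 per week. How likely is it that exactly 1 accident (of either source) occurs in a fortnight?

Independent Poisson processes superpose: combined rate λ = 0.96 + 0.37 = 1.33 per week.
Over the interval, μ = 1.33 × 2 = 2.66 (a fortnight = 2 weeks).
P(N = 1) = e^(−2.66) · 2.66^1/1! ≈ 0.1861.

0.1861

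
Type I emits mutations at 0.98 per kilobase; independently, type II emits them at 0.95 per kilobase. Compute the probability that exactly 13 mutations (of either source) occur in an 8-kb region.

0.0897

Independent Poisson processes superpose: combined rate λ = 0.98 + 0.95 = 1.93 per kilobase.
Over the interval, μ = 1.93 × 8 = 15.44 (an 8-kb region = 8 kilobases).
P(N = 13) = e^(−15.44) · 15.44^13/13! ≈ 0.0897.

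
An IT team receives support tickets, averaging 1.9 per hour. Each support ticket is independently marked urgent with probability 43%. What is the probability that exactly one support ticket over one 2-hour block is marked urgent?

0.3189

Thinning: the support tickets that are marked urgent themselves form a Poisson process with rate 0.43 × 1.9 = 0.817 per hour.
Over the interval, μ = 0.817 × 2 = 1.634 (a 2-hour block = 2 hours).
P(N = 1) = e^(−1.634) · 1.634^1/1! ≈ 0.3189.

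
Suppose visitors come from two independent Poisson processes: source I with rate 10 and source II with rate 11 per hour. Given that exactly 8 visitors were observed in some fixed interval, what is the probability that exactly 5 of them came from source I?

Given the total, each event is independently from source I with probability p = λ_I/(λ_I+λ_II) = 10/21 ≈ 0.4762.
So K ~ Binomial(8, 10/21): P(K = 5) = C(8,5) · (10/21)^5 · (11/21)^3 ≈ 0.1971.

0.1971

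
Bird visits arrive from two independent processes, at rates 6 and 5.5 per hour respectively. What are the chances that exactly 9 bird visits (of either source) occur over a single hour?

Independent Poisson processes superpose: combined rate λ = 6 + 5.5 = 11.5 per hour.
So μ = 11.5.
P(N = 9) = e^(−11.5) · 11.5^9/9! ≈ 0.0982.

0.0982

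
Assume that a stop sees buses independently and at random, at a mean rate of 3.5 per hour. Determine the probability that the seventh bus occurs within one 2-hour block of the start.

0.5503

Over the interval, μ = 3.5 × 2 = 7 (a 2-hour block = 2 hours).
The seventh arrival falls in the interval iff at least 7 events occur there: P(S_7 ≤ t) = P(N ≥ 7) = 1 − P(N ≤ 6) ≈ 0.5503.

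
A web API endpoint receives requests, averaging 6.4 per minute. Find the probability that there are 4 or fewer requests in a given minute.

0.2351

With mean μ = 6.4 per minute,
P(N ≤ 4) = Σ_{j=0}^{4} e^(−μ) μ^j/j! ≈ 0.2351.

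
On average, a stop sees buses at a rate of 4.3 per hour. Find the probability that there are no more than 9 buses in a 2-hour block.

Over the interval, μ = 4.3 × 2 = 8.6 (a 2-hour block = 2 hours).
P(N ≤ 9) = Σ_{j=0}^{9} e^(−μ) μ^j/j! ≈ 0.6400.

0.6400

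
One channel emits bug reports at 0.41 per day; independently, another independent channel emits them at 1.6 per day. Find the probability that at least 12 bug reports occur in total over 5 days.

Independent Poisson processes superpose: combined rate λ = 0.41 + 1.6 = 2.01 per day.
Over the interval, μ = 2.01 × 5 = 10.05 (5 days).
P(N ≥ 12) = 1 − P(N ≤ 11) ≈ 0.3089.

0.3089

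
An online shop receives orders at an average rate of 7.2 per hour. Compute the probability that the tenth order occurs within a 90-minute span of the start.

0.6374

Over the interval, μ = 7.2 × 1.5 = 10.8 (a 90-minute span = 1.5 hours).
The tenth arrival falls in the interval iff at least 10 events occur there: P(S_10 ≤ t) = P(N ≥ 10) = 1 − P(N ≤ 9) ≈ 0.6374.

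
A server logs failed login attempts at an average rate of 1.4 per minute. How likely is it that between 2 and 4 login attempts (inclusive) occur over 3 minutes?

0.5119

Over the interval, μ = 1.4 × 3 = 4.2 (3 minutes).
P(2 ≤ N ≤ 4) = Σ_{j=2}^{4} e^(−4.2) · 4.2^j/j! ≈ 0.5119.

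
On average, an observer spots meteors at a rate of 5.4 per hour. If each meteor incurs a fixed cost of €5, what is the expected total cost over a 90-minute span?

E[N] = 5.4 × 1.5 = 8.1 (a 90-minute span = 1.5 hours); E[cost] = 8.1 × €5 = €40.5.

€40.5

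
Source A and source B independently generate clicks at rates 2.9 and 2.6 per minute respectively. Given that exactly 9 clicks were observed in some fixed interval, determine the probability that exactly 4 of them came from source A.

Given the total, each event is independently from source A with probability p = λ_A/(λ_A+λ_B) = 2.9/5.5 ≈ 0.5273.
So K ~ Binomial(9, 2.9/5.5): P(K = 4) = C(9,4) · (2.9/5.5)^4 · (2.6/5.5)^5 ≈ 0.2299.

0.2299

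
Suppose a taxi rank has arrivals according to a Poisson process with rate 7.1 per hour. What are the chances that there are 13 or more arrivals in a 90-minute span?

0.2737

Over the interval, μ = 7.1 × 1.5 = 10.65 (a 90-minute span = 1.5 hours).
P(N ≥ 13) = 1 − P(N ≤ 12) = 1 − Σ_{j=0}^{12} e^(−μ) μ^j/j! ≈ 0.2737.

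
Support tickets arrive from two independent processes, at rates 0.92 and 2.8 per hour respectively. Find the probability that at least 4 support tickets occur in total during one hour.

0.5100

Independent Poisson processes superpose: combined rate λ = 0.92 + 2.8 = 3.72 per hour.
So μ = 3.72.
P(N ≥ 4) = 1 − P(N ≤ 3) ≈ 0.5100.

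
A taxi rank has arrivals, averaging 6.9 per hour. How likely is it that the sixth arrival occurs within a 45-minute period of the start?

0.4147

Over the interval, μ = 6.9 × 0.75 = 5.175 (a 45-minute period = 0.75 hours).
The sixth arrival falls in the interval iff at least 6 events occur there: P(S_6 ≤ t) = P(N ≥ 6) = 1 − P(N ≤ 5) ≈ 0.4147.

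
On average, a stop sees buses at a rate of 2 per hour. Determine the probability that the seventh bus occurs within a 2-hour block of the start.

0.1107

Over the interval, μ = 2 × 2 = 4 (a 2-hour block = 2 hours).
The seventh arrival falls in the interval iff at least 7 events occur there: P(S_7 ≤ t) = P(N ≥ 7) = 1 − P(N ≤ 6) ≈ 0.1107.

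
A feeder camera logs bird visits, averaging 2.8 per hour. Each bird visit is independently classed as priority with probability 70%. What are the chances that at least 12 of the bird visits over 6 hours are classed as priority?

Thinning: the bird visits that are classed as priority themselves form a Poisson process with rate 0.7 × 2.8 = 1.96 per hour.
Over the interval, μ = 1.96 × 6 = 11.76 (6 hours).
P(N ≥ 12) = 1 − P(N ≤ 11) ≈ 0.5107.

0.5107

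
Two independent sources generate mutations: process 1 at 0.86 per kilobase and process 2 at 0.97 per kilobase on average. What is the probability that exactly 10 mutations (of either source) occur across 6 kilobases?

0.1196

Independent Poisson processes superpose: combined rate λ = 0.86 + 0.97 = 1.83 per kilobase.
Over the interval, μ = 1.83 × 6 = 10.98 (6 kilobases).
P(N = 10) = e^(−10.98) · 10.98^10/10! ≈ 0.1196.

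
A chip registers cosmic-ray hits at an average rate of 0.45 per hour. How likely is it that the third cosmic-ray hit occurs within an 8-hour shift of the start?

Over the interval, μ = 0.45 × 8 = 3.6 (an 8-hour shift = 8 hours).
The third arrival falls in the interval iff at least 3 events occur there: P(S_3 ≤ t) = P(N ≥ 3) = 1 − P(N ≤ 2) ≈ 0.6973.

0.6973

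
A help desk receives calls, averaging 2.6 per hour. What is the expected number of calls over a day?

E[N] = λt = 2.6 × 24 = 62.4 (a day = 24 hours).

62.4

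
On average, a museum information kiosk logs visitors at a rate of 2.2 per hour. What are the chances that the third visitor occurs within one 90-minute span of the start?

0.6406

Over the interval, μ = 2.2 × 1.5 = 3.3 (a 90-minute span = 1.5 hours).
The third arrival falls in the interval iff at least 3 events occur there: P(S_3 ≤ t) = P(N ≥ 3) = 1 − P(N ≤ 2) ≈ 0.6406.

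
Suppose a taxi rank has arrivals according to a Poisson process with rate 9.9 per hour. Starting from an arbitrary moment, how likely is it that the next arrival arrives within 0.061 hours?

0.4533

Inter-arrival times are exponential with rate λ = 9.9 per hour.
P(T ≤ 0.061) = 1 − e^(−λt) = 1 − e^(−9.9 × 0.061) = 1 − e^(−0.6039) ≈ 0.4533.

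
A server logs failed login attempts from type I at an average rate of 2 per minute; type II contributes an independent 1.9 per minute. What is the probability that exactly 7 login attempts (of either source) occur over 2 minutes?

Independent Poisson processes superpose: combined rate λ = 2 + 1.9 = 3.9 per minute.
Over the interval, μ = 3.9 × 2 = 7.8 (2 minutes).
P(N = 7) = e^(−7.8) · 7.8^7/7! ≈ 0.1428.

0.1428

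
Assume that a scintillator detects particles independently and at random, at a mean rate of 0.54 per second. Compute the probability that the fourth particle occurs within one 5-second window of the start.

0.2859

Over the interval, μ = 0.54 × 5 = 2.7 (a 5-second window = 5 seconds).
The fourth arrival falls in the interval iff at least 4 events occur there: P(S_4 ≤ t) = P(N ≥ 4) = 1 − P(N ≤ 3) ≈ 0.2859.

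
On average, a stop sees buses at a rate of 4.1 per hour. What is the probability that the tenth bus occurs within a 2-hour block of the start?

Over the interval, μ = 4.1 × 2 = 8.2 (a 2-hour block = 2 hours).
The tenth arrival falls in the interval iff at least 10 events occur there: P(S_10 ≤ t) = P(N ≥ 10) = 1 − P(N ≤ 9) ≈ 0.3085.

0.3085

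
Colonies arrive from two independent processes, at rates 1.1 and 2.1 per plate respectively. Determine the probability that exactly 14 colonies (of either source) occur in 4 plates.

0.1004

Independent Poisson processes superpose: combined rate λ = 1.1 + 2.1 = 3.2 per plate.
Over the interval, μ = 3.2 × 4 = 12.8 (4 plates).
P(N = 14) = e^(−12.8) · 12.8^14/14! ≈ 0.1004.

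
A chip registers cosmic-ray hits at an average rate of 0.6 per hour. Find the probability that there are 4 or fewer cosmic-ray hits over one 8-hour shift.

0.4763

Over the interval, μ = 0.6 × 8 = 4.8 (an 8-hour shift = 8 hours).
P(N ≤ 4) = Σ_{j=0}^{4} e^(−μ) μ^j/j! ≈ 0.4763.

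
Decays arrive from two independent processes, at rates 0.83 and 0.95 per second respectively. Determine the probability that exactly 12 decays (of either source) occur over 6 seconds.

Independent Poisson processes superpose: combined rate λ = 0.83 + 0.95 = 1.78 per second.
Over the interval, μ = 1.78 × 6 = 10.68 (6 seconds).
P(N = 12) = e^(−10.68) · 10.68^12/12! ≈ 0.1057.

0.1057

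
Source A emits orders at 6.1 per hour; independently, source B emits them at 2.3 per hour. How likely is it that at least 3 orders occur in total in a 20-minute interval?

Independent Poisson processes superpose: combined rate λ = 6.1 + 2.3 = 8.4 per hour.
Over the interval, μ = 8.4 × 1/3 = 2.8 (a 20-minute interval = 1/3 hours).
P(N ≥ 3) = 1 − P(N ≤ 2) ≈ 0.5305.

0.5305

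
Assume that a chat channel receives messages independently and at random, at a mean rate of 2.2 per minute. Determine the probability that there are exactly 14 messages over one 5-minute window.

Over the interval, μ = 2.2 × 5 = 11 (a 5-minute window = 5 minutes).
P(N = 14) = e^(−μ) μ^14/14! = e^(−11) · 11^14/87178291200 ≈ 0.0728.

0.0728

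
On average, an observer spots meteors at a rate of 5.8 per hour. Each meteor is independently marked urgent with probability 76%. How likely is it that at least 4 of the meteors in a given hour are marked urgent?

Thinning: the meteors that are marked urgent themselves form a Poisson process with rate 0.76 × 5.8 = 4.408 per hour.
So μ = 4.408.
P(N ≥ 4) = 1 − P(N ≤ 3) ≈ 0.6419.

0.6419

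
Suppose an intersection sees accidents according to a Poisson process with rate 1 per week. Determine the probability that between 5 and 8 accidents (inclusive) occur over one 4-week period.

0.3498

Over the interval, μ = 1 × 4 = 4 (a 4-week period = 4 weeks).
P(5 ≤ N ≤ 8) = Σ_{j=5}^{8} e^(−4) · 4^j/j! ≈ 0.3498.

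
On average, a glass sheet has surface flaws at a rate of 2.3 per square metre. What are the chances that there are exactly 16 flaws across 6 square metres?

0.0840

Over the interval, μ = 2.3 × 6 = 13.8 (6 square metres).
P(N = 16) = e^(−μ) μ^16/16! = e^(−13.8) · 13.8^16/20922789888000 ≈ 0.0840.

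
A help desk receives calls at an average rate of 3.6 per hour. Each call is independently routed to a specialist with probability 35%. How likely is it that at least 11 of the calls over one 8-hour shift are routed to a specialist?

0.4270

Thinning: the calls that are routed to a specialist themselves form a Poisson process with rate 0.35 × 3.6 = 1.26 per hour.
Over the interval, μ = 1.26 × 8 = 10.08 (an 8-hour shift = 8 hours).
P(N ≥ 11) = 1 − P(N ≤ 10) ≈ 0.4270.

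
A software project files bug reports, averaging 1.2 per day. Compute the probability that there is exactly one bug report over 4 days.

Over the interval, μ = 1.2 × 4 = 4.8 (4 days).
P(N = 1) = e^(−μ) μ^1/1! = e^(−4.8) · 4.8^1/1 ≈ 0.0395.

0.0395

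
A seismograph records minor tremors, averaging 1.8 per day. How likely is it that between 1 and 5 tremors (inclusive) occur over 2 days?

Over the interval, μ = 1.8 × 2 = 3.6 (2 days).
P(1 ≤ N ≤ 5) = Σ_{j=1}^{5} e^(−3.6) · 3.6^j/j! ≈ 0.8168.

0.8168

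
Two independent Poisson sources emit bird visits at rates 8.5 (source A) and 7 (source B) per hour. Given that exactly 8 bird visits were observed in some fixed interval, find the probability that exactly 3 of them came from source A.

0.1735

Given the total, each event is independently from source A with probability p = λ_A/(λ_A+λ_B) = 8.5/15.5 ≈ 0.5484.
So K ~ Binomial(8, 8.5/15.5): P(K = 3) = C(8,3) · (8.5/15.5)^3 · (7/15.5)^5 ≈ 0.1735.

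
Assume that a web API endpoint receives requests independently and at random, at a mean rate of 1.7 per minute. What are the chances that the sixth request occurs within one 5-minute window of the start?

0.8504

Over the interval, μ = 1.7 × 5 = 8.5 (a 5-minute window = 5 minutes).
The sixth arrival falls in the interval iff at least 6 events occur there: P(S_6 ≤ t) = P(N ≥ 6) = 1 − P(N ≤ 5) ≈ 0.8504.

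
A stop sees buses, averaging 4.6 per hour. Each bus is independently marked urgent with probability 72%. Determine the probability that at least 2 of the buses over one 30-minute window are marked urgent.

0.4930

Thinning: the buses that are marked urgent themselves form a Poisson process with rate 0.72 × 4.6 = 3.312 per hour.
Over the interval, μ = 3.312 × 0.5 = 1.656 (a 30-minute window = 0.5 hours).
P(N ≥ 2) = 1 − P(N ≤ 1) ≈ 0.4930.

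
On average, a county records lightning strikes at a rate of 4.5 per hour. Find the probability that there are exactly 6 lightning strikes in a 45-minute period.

Over the interval, μ = 4.5 × 0.75 = 3.375 (a 45-minute period = 0.75 hours).
P(N = 6) = e^(−μ) μ^6/6! = e^(−3.375) · 3.375^6/720 ≈ 0.0702.

0.0702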